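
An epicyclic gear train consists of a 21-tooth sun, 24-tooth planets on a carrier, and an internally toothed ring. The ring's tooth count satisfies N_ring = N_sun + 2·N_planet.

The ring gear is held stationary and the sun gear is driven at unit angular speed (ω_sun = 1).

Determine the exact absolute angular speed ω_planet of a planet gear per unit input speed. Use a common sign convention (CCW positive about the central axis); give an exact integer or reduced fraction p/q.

-7/16

N_ring = 21 + 2·24 = 69
21(ω_s−ω_c) = −69(ω_r−ω_c),  ω_r=0, ω_s=1
21(1−ω_c) = −69(0−ω_c)  ⇒  90ω_c = 21  ⇒  ω_c = 7/30
sun–planet: 21·(1−7/30) = −24·(ω_p−ω_c)  ⇒  ω_p−ω_c = −(21/24)·(23/30) = -161/240
ω_p = 7/30 − 161/240 = -7/16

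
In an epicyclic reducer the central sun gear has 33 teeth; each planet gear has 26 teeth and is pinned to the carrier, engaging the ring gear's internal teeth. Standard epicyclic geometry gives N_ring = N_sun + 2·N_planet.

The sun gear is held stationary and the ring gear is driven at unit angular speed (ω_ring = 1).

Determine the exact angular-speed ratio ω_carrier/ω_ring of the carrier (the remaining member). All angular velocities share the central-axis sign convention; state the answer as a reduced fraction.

N_ring = 33 + 2·26 = 85
33(ω_s−ω_c) = −85(ω_r−ω_c),  ω_s=0, ω_r=1
33(0−ω_c) = −85(1−ω_c)  ⇒  118ω_c = 85  ⇒  ω_c = 85/118
ω_c/ω_r = 85/118

85/118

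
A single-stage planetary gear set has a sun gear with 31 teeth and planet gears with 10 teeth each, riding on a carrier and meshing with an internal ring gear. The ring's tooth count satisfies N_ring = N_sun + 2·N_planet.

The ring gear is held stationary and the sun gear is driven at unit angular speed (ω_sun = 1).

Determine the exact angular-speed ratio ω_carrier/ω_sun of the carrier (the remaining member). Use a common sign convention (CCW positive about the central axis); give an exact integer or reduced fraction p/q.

N_ring = 31 + 2·10 = 51
31(ω_s−ω_c) = −51(ω_r−ω_c),  ω_r=0, ω_s=1
31(1−ω_c) = −51(0−ω_c)  ⇒  82ω_c = 31  ⇒  ω_c = 31/82
ω_c/ω_s = 31/82

31/82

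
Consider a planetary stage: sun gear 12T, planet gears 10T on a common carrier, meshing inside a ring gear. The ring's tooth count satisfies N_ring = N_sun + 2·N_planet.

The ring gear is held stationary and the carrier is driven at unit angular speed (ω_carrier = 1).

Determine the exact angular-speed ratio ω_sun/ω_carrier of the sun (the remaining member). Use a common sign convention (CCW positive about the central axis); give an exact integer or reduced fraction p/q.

11/3

N_ring = 12 + 2·10 = 32
12(ω_s−ω_c) = −32(ω_r−ω_c),  ω_r=0, ω_c=1
ω_s = 1 − (32/12)(0−1) = 11/3
ω_s/ω_c = 11/3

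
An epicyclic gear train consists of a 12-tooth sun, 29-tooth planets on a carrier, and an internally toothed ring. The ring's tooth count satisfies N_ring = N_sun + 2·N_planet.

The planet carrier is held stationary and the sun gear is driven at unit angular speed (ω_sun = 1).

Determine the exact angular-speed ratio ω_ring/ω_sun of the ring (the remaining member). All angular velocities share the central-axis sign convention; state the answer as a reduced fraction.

N_ring = 12 + 2·29 = 70
12(ω_s−ω_c) = −70(ω_r−ω_c),  ω_c=0, ω_s=1
ω_r = 0 − (12/70)(1−0) = -6/35
ω_r/ω_s = -6/35

-6/35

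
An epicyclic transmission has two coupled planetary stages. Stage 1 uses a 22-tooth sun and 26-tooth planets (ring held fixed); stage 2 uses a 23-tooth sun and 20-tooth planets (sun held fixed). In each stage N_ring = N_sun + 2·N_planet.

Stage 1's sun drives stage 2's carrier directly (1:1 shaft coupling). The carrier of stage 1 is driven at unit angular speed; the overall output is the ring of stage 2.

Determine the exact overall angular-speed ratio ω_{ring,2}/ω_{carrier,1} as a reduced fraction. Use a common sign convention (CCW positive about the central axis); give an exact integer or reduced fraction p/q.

Stage 1: N_ring = 22 + 2·26 = 74
Stage 1: 22(ω_s−ω_c) = −74(ω_r−ω_c),  ω_r=0, ω_c=1
Stage 1: ω_s = 1 − (74/22)(0−1) = 48/11
  ⇒ ω_s¹/ω_c¹ = 48/11
Stage 2: N_ring = 23 + 2·20 = 63
Stage 2: 23(ω_s−ω_c) = −63(ω_r−ω_c),  ω_s=0, ω_c=1
Stage 2: ω_r = 1 − (23/63)(0−1) = 86/63
  ⇒ ω_r²/ω_c² = 86/63
Coupling ω_c² = ω_s¹ ⇒ overall = 48/11 × 86/63 = 1376/231

1376/231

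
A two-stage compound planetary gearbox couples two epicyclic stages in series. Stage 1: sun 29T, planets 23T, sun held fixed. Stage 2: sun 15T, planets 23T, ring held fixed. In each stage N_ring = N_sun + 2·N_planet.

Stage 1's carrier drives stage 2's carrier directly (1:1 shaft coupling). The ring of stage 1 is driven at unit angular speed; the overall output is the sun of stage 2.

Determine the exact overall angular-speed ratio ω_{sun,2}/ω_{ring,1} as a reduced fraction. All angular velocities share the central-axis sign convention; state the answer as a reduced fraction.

Stage 1: N_ring = 29 + 2·23 = 75
Stage 1: 29(ω_s−ω_c) = −75(ω_r−ω_c),  ω_s=0, ω_r=1
Stage 1: 29(0−ω_c) = −75(1−ω_c)  ⇒  104ω_c = 75  ⇒  ω_c = 75/104
  ⇒ ω_c¹/ω_r¹ = 75/104
Stage 2: N_ring = 15 + 2·23 = 61
Stage 2: 15(ω_s−ω_c) = −61(ω_r−ω_c),  ω_r=0, ω_c=1
Stage 2: ω_s = 1 − (61/15)(0−1) = 76/15
  ⇒ ω_s²/ω_c² = 76/15
Coupling ω_c² = ω_c¹ ⇒ overall = 75/104 × 76/15 = 95/26

95/26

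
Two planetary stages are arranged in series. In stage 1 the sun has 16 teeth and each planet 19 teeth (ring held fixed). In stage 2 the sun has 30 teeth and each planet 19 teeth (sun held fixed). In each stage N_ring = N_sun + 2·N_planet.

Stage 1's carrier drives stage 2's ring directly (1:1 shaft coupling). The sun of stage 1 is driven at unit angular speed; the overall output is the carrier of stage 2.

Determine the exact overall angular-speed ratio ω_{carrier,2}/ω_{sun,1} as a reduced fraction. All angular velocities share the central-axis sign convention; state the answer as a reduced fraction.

Stage 1: N_ring = 16 + 2·19 = 54
Stage 1: 16(ω_s−ω_c) = −54(ω_r−ω_c),  ω_r=0, ω_s=1
Stage 1: 16(1−ω_c) = −54(0−ω_c)  ⇒  70ω_c = 16  ⇒  ω_c = 8/35
  ⇒ ω_c¹/ω_s¹ = 8/35
Stage 2: N_ring = 30 + 2·19 = 68
Stage 2: 30(ω_s−ω_c) = −68(ω_r−ω_c),  ω_s=0, ω_r=1
Stage 2: 30(0−ω_c) = −68(1−ω_c)  ⇒  98ω_c = 68  ⇒  ω_c = 34/49
  ⇒ ω_c²/ω_r² = 34/49
Coupling ω_r² = ω_c¹ ⇒ overall = 8/35 × 34/49 = 272/1715

272/1715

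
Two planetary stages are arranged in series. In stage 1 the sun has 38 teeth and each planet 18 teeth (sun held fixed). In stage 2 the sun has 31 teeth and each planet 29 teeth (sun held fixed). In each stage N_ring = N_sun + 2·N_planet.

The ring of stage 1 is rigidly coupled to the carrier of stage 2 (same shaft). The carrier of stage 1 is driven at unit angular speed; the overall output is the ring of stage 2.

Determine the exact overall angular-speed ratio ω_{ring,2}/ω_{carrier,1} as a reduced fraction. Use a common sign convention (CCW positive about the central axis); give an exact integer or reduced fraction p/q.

Stage 1: N_ring = 38 + 2·18 = 74
Stage 1: 38(ω_s−ω_c) = −74(ω_r−ω_c),  ω_s=0, ω_c=1
Stage 1: ω_r = 1 − (38/74)(0−1) = 56/37
  ⇒ ω_r¹/ω_c¹ = 56/37
Stage 2: N_ring = 31 + 2·29 = 89
Stage 2: 31(ω_s−ω_c) = −89(ω_r−ω_c),  ω_s=0, ω_c=1
Stage 2: ω_r = 1 − (31/89)(0−1) = 120/89
  ⇒ ω_r²/ω_c² = 120/89
Coupling ω_c² = ω_r¹ ⇒ overall = 56/37 × 120/89 = 6720/3293

6720/3293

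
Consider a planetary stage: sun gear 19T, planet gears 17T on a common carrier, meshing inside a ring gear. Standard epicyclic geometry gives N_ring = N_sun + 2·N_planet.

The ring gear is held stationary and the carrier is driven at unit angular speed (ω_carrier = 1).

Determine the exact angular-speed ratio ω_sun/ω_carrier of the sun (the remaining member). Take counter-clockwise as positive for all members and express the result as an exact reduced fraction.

72/19

N_ring = 19 + 2·17 = 53
19(ω_s−ω_c) = −53(ω_r−ω_c),  ω_r=0, ω_c=1
ω_s = 1 − (53/19)(0−1) = 72/19
ω_s/ω_c = 72/19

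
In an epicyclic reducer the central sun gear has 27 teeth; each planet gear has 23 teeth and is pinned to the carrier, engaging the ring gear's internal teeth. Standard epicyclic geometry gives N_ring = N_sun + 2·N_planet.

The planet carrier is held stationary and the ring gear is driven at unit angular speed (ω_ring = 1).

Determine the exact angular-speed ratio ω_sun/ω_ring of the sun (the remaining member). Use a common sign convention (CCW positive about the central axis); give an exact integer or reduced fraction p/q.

N_ring = 27 + 2·23 = 73
27(ω_s−ω_c) = −73(ω_r−ω_c),  ω_c=0, ω_r=1
ω_s = 0 − (73/27)(1−0) = -73/27
ω_s/ω_r = -73/27

-73/27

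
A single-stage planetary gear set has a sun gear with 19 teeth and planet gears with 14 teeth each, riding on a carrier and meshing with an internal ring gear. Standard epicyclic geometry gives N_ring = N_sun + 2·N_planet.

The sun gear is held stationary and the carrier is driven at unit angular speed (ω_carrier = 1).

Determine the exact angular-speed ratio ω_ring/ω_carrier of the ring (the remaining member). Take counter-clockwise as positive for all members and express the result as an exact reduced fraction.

66/47

N_ring = 19 + 2·14 = 47
19(ω_s−ω_c) = −47(ω_r−ω_c),  ω_s=0, ω_c=1
ω_r = 1 − (19/47)(0−1) = 66/47
ω_r/ω_c = 66/47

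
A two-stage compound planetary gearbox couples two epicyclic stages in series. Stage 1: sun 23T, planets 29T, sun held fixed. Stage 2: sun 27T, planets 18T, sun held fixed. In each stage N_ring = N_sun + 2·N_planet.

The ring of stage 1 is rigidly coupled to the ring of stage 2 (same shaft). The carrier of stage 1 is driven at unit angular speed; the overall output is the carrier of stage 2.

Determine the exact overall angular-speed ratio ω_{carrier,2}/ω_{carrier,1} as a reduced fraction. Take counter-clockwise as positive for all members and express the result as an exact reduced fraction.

Stage 1: N_ring = 23 + 2·29 = 81
Stage 1: 23(ω_s−ω_c) = −81(ω_r−ω_c),  ω_s=0, ω_c=1
Stage 1: ω_r = 1 − (23/81)(0−1) = 104/81
  ⇒ ω_r¹/ω_c¹ = 104/81
Stage 2: N_ring = 27 + 2·18 = 63
Stage 2: 27(ω_s−ω_c) = −63(ω_r−ω_c),  ω_s=0, ω_r=1
Stage 2: 27(0−ω_c) = −63(1−ω_c)  ⇒  90ω_c = 63  ⇒  ω_c = 7/10
  ⇒ ω_c²/ω_r² = 7/10
Coupling ω_r² = ω_r¹ ⇒ overall = 104/81 × 7/10 = 364/405

364/405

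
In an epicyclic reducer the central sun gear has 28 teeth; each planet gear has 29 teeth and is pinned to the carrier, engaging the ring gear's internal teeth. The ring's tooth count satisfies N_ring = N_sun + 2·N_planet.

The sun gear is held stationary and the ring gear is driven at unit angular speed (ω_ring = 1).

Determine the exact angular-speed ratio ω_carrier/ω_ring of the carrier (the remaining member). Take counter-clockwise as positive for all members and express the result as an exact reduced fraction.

43/57

N_ring = 28 + 2·29 = 86
28(ω_s−ω_c) = −86(ω_r−ω_c),  ω_s=0, ω_r=1
28(0−ω_c) = −86(1−ω_c)  ⇒  114ω_c = 86  ⇒  ω_c = 43/57
ω_c/ω_r = 43/57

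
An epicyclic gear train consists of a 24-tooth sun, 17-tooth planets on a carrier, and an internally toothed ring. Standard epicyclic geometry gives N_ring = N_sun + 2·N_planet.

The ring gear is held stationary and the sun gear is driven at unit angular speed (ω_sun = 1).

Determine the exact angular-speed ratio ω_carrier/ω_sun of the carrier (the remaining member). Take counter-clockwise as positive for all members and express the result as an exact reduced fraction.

N_ring = 24 + 2·17 = 58
24(ω_s−ω_c) = −58(ω_r−ω_c),  ω_r=0, ω_s=1
24(1−ω_c) = −58(0−ω_c)  ⇒  82ω_c = 24  ⇒  ω_c = 12/41
ω_c/ω_s = 12/41

12/41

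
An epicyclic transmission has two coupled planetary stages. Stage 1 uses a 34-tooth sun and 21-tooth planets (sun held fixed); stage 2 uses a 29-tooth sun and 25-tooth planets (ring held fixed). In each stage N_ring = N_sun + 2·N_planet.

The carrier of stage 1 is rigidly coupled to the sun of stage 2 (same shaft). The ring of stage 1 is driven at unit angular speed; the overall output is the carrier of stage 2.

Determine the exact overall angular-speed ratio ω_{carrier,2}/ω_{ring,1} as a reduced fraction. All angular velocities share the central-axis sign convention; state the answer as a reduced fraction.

Stage 1: N_ring = 34 + 2·21 = 76
Stage 1: 34(ω_s−ω_c) = −76(ω_r−ω_c),  ω_s=0, ω_r=1
Stage 1: 34(0−ω_c) = −76(1−ω_c)  ⇒  110ω_c = 76  ⇒  ω_c = 38/55
  ⇒ ω_c¹/ω_r¹ = 38/55
Stage 2: N_ring = 29 + 2·25 = 79
Stage 2: 29(ω_s−ω_c) = −79(ω_r−ω_c),  ω_r=0, ω_s=1
Stage 2: 29(1−ω_c) = −79(0−ω_c)  ⇒  108ω_c = 29  ⇒  ω_c = 29/108
  ⇒ ω_c²/ω_s² = 29/108
Coupling ω_s² = ω_c¹ ⇒ overall = 38/55 × 29/108 = 551/2970

551/2970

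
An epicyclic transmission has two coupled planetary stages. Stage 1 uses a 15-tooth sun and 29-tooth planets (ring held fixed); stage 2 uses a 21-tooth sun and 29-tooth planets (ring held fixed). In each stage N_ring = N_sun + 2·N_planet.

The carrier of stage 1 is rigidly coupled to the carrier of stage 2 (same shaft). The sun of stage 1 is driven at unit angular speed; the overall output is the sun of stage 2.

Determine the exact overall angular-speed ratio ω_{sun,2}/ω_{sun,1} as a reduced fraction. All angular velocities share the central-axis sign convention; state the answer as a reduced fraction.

125/154

Stage 1: N_ring = 15 + 2·29 = 73
Stage 1: 15(ω_s−ω_c) = −73(ω_r−ω_c),  ω_r=0, ω_s=1
Stage 1: 15(1−ω_c) = −73(0−ω_c)  ⇒  88ω_c = 15  ⇒  ω_c = 15/88
  ⇒ ω_c¹/ω_s¹ = 15/88
Stage 2: N_ring = 21 + 2·29 = 79
Stage 2: 21(ω_s−ω_c) = −79(ω_r−ω_c),  ω_r=0, ω_c=1
Stage 2: ω_s = 1 − (79/21)(0−1) = 100/21
  ⇒ ω_s²/ω_c² = 100/21
Coupling ω_c² = ω_c¹ ⇒ overall = 15/88 × 100/21 = 125/154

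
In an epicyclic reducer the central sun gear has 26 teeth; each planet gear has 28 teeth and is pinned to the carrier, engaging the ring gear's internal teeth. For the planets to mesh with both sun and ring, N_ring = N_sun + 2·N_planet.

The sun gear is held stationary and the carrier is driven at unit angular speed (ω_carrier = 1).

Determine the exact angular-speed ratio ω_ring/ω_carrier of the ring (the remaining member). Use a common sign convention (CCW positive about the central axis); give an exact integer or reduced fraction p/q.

54/41

N_ring = 26 + 2·28 = 82
26(ω_s−ω_c) = −82(ω_r−ω_c),  ω_s=0, ω_c=1
ω_r = 1 − (26/82)(0−1) = 54/41
ω_r/ω_c = 54/41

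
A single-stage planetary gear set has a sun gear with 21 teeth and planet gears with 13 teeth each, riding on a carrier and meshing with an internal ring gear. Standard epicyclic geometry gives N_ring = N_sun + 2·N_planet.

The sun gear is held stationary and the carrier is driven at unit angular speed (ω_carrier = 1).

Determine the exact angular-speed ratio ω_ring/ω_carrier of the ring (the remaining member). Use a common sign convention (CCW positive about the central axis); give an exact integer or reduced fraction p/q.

N_ring = 21 + 2·13 = 47
21(ω_s−ω_c) = −47(ω_r−ω_c),  ω_s=0, ω_c=1
ω_r = 1 − (21/47)(0−1) = 68/47
ω_r/ω_c = 68/47

68/47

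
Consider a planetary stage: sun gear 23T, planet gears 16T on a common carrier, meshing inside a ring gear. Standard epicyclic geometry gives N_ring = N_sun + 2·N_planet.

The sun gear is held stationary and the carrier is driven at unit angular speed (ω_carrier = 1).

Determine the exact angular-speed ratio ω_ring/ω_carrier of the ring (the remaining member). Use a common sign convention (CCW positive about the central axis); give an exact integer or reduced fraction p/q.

78/55

N_ring = 23 + 2·16 = 55
23(ω_s−ω_c) = −55(ω_r−ω_c),  ω_s=0, ω_c=1
ω_r = 1 − (23/55)(0−1) = 78/55
ω_r/ω_c = 78/55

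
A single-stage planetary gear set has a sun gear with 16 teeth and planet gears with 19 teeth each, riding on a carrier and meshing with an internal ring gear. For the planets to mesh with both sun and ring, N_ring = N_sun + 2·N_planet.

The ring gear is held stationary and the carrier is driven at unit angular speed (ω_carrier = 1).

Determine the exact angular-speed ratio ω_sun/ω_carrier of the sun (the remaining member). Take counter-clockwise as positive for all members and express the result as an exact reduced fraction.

N_ring = 16 + 2·19 = 54
16(ω_s−ω_c) = −54(ω_r−ω_c),  ω_r=0, ω_c=1
ω_s = 1 − (54/16)(0−1) = 35/8
ω_s/ω_c = 35/8

35/8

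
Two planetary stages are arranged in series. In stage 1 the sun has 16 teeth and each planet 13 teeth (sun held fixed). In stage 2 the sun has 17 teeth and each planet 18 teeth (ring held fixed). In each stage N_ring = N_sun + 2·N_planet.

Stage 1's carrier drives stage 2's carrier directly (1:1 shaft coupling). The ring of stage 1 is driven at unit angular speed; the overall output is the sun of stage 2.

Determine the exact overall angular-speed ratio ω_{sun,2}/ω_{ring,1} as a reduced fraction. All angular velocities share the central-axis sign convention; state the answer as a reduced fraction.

1470/493

Stage 1: N_ring = 16 + 2·13 = 42
Stage 1: 16(ω_s−ω_c) = −42(ω_r−ω_c),  ω_s=0, ω_r=1
Stage 1: 16(0−ω_c) = −42(1−ω_c)  ⇒  58ω_c = 42  ⇒  ω_c = 21/29
  ⇒ ω_c¹/ω_r¹ = 21/29
Stage 2: N_ring = 17 + 2·18 = 53
Stage 2: 17(ω_s−ω_c) = −53(ω_r−ω_c),  ω_r=0, ω_c=1
Stage 2: ω_s = 1 − (53/17)(0−1) = 70/17
  ⇒ ω_s²/ω_c² = 70/17
Coupling ω_c² = ω_c¹ ⇒ overall = 21/29 × 70/17 = 1470/493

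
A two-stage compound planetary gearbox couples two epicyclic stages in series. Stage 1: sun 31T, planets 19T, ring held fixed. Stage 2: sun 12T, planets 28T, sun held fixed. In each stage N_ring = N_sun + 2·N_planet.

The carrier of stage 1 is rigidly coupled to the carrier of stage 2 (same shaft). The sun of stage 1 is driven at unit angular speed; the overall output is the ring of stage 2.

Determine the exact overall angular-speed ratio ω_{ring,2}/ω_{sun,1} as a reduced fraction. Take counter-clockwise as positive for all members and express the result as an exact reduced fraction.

31/85

Stage 1: N_ring = 31 + 2·19 = 69
Stage 1: 31(ω_s−ω_c) = −69(ω_r−ω_c),  ω_r=0, ω_s=1
Stage 1: 31(1−ω_c) = −69(0−ω_c)  ⇒  100ω_c = 31  ⇒  ω_c = 31/100
  ⇒ ω_c¹/ω_s¹ = 31/100
Stage 2: N_ring = 12 + 2·28 = 68
Stage 2: 12(ω_s−ω_c) = −68(ω_r−ω_c),  ω_s=0, ω_c=1
Stage 2: ω_r = 1 − (12/68)(0−1) = 20/17
  ⇒ ω_r²/ω_c² = 20/17
Coupling ω_c² = ω_c¹ ⇒ overall = 31/100 × 20/17 = 31/85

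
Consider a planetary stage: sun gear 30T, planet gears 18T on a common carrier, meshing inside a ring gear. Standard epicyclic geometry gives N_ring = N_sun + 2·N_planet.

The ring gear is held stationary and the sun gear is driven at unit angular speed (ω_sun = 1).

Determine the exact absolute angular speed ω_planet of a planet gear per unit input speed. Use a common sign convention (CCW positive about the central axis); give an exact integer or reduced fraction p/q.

-5/6

N_ring = 30 + 2·18 = 66
30(ω_s−ω_c) = −66(ω_r−ω_c),  ω_r=0, ω_s=1
30(1−ω_c) = −66(0−ω_c)  ⇒  96ω_c = 30  ⇒  ω_c = 5/16
sun–planet: 30·(1−5/16) = −18·(ω_p−ω_c)  ⇒  ω_p−ω_c = −(30/18)·(11/16) = -55/48
ω_p = 5/16 − 55/48 = -5/6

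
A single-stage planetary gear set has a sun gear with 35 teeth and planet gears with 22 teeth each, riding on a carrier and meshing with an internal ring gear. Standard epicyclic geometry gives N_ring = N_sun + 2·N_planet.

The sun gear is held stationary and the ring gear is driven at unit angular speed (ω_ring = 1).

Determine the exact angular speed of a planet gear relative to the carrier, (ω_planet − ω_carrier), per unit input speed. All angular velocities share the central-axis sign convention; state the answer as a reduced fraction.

N_ring = 35 + 2·22 = 79
35(ω_s−ω_c) = −79(ω_r−ω_c),  ω_s=0, ω_r=1
35(0−ω_c) = −79(1−ω_c)  ⇒  114ω_c = 79  ⇒  ω_c = 79/114
sun–planet: 35·(0−79/114) = −22·(ω_p−ω_c)  ⇒  ω_p−ω_c = −(35/22)·(-79/114) = 2765/2508

2765/2508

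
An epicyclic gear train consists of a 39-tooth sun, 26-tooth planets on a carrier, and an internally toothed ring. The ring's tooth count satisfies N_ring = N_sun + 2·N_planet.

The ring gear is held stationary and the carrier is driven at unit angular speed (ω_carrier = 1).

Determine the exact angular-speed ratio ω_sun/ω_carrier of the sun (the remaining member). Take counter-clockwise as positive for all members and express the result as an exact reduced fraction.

10/3

N_ring = 39 + 2·26 = 91
39(ω_s−ω_c) = −91(ω_r−ω_c),  ω_r=0, ω_c=1
ω_s = 1 − (91/39)(0−1) = 10/3
ω_s/ω_c = 10/3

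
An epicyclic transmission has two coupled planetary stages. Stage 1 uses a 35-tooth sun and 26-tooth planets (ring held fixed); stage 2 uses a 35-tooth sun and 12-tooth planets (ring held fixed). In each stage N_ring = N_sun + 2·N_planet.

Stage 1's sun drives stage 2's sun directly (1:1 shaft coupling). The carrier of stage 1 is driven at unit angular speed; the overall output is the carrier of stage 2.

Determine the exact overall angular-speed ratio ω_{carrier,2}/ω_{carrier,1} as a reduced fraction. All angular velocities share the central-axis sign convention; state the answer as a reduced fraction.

61/47

Stage 1: N_ring = 35 + 2·26 = 87
Stage 1: 35(ω_s−ω_c) = −87(ω_r−ω_c),  ω_r=0, ω_c=1
Stage 1: ω_s = 1 − (87/35)(0−1) = 122/35
  ⇒ ω_s¹/ω_c¹ = 122/35
Stage 2: N_ring = 35 + 2·12 = 59
Stage 2: 35(ω_s−ω_c) = −59(ω_r−ω_c),  ω_r=0, ω_s=1
Stage 2: 35(1−ω_c) = −59(0−ω_c)  ⇒  94ω_c = 35  ⇒  ω_c = 35/94
  ⇒ ω_c²/ω_s² = 35/94
Coupling ω_s² = ω_s¹ ⇒ overall = 122/35 × 35/94 = 61/47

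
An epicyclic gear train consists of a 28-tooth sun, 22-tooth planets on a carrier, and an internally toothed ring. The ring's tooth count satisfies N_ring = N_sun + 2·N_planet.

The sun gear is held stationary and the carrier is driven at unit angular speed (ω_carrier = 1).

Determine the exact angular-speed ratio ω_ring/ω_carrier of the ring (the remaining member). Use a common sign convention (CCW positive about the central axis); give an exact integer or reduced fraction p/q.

N_ring = 28 + 2·22 = 72
28(ω_s−ω_c) = −72(ω_r−ω_c),  ω_s=0, ω_c=1
ω_r = 1 − (28/72)(0−1) = 25/18
ω_r/ω_c = 25/18

25/18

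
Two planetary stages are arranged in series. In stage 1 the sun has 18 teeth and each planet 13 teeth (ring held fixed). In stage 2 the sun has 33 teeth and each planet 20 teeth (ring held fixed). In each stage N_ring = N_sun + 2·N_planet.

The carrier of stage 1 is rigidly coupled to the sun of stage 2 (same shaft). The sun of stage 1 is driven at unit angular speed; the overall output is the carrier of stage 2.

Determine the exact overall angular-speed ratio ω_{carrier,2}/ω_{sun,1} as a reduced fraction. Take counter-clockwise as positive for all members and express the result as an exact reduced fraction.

Stage 1: N_ring = 18 + 2·13 = 44
Stage 1: 18(ω_s−ω_c) = −44(ω_r−ω_c),  ω_r=0, ω_s=1
Stage 1: 18(1−ω_c) = −44(0−ω_c)  ⇒  62ω_c = 18  ⇒  ω_c = 9/31
  ⇒ ω_c¹/ω_s¹ = 9/31
Stage 2: N_ring = 33 + 2·20 = 73
Stage 2: 33(ω_s−ω_c) = −73(ω_r−ω_c),  ω_r=0, ω_s=1
Stage 2: 33(1−ω_c) = −73(0−ω_c)  ⇒  106ω_c = 33  ⇒  ω_c = 33/106
  ⇒ ω_c²/ω_s² = 33/106
Coupling ω_s² = ω_c¹ ⇒ overall = 9/31 × 33/106 = 297/3286

297/3286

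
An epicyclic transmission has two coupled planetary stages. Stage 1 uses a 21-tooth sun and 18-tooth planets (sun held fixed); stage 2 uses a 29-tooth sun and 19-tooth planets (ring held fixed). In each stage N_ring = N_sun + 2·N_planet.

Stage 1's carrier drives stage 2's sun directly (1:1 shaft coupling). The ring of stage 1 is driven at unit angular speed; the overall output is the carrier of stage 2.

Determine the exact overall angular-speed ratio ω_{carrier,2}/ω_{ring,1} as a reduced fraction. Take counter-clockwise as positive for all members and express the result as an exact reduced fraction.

Stage 1: N_ring = 21 + 2·18 = 57
Stage 1: 21(ω_s−ω_c) = −57(ω_r−ω_c),  ω_s=0, ω_r=1
Stage 1: 21(0−ω_c) = −57(1−ω_c)  ⇒  78ω_c = 57  ⇒  ω_c = 19/26
  ⇒ ω_c¹/ω_r¹ = 19/26
Stage 2: N_ring = 29 + 2·19 = 67
Stage 2: 29(ω_s−ω_c) = −67(ω_r−ω_c),  ω_r=0, ω_s=1
Stage 2: 29(1−ω_c) = −67(0−ω_c)  ⇒  96ω_c = 29  ⇒  ω_c = 29/96
  ⇒ ω_c²/ω_s² = 29/96
Coupling ω_s² = ω_c¹ ⇒ overall = 19/26 × 29/96 = 551/2496

551/2496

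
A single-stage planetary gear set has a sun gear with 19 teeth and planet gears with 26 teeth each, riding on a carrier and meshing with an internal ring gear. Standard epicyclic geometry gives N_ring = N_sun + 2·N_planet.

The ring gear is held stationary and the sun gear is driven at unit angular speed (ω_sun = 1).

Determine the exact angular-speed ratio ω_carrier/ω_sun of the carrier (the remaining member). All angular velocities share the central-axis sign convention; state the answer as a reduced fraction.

19/90

N_ring = 19 + 2·26 = 71
19(ω_s−ω_c) = −71(ω_r−ω_c),  ω_r=0, ω_s=1
19(1−ω_c) = −71(0−ω_c)  ⇒  90ω_c = 19  ⇒  ω_c = 19/90
ω_c/ω_s = 19/90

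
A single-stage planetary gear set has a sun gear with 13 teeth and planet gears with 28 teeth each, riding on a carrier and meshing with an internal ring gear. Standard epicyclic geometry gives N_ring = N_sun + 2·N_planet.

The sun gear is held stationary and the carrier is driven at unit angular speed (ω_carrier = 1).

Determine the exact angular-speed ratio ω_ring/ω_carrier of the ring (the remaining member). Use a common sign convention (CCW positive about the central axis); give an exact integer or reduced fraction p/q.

N_ring = 13 + 2·28 = 69
13(ω_s−ω_c) = −69(ω_r−ω_c),  ω_s=0, ω_c=1
ω_r = 1 − (13/69)(0−1) = 82/69
ω_r/ω_c = 82/69

82/69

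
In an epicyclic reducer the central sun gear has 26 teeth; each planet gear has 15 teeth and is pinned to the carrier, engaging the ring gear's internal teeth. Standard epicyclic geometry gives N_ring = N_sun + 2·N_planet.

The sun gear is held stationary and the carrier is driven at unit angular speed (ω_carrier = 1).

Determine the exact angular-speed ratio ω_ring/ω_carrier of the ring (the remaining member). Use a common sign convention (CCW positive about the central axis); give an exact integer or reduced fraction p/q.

41/28

N_ring = 26 + 2·15 = 56
26(ω_s−ω_c) = −56(ω_r−ω_c),  ω_s=0, ω_c=1
ω_r = 1 − (26/56)(0−1) = 41/28
ω_r/ω_c = 41/28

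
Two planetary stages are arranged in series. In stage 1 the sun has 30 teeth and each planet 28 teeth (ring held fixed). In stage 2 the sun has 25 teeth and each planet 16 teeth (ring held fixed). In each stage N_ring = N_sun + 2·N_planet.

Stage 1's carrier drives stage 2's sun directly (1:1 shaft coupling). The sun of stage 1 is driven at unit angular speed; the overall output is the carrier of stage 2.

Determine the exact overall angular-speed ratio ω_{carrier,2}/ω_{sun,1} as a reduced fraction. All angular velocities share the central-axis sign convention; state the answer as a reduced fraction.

Stage 1: N_ring = 30 + 2·28 = 86
Stage 1: 30(ω_s−ω_c) = −86(ω_r−ω_c),  ω_r=0, ω_s=1
Stage 1: 30(1−ω_c) = −86(0−ω_c)  ⇒  116ω_c = 30  ⇒  ω_c = 15/58
  ⇒ ω_c¹/ω_s¹ = 15/58
Stage 2: N_ring = 25 + 2·16 = 57
Stage 2: 25(ω_s−ω_c) = −57(ω_r−ω_c),  ω_r=0, ω_s=1
Stage 2: 25(1−ω_c) = −57(0−ω_c)  ⇒  82ω_c = 25  ⇒  ω_c = 25/82
  ⇒ ω_c²/ω_s² = 25/82
Coupling ω_s² = ω_c¹ ⇒ overall = 15/58 × 25/82 = 375/4756

375/4756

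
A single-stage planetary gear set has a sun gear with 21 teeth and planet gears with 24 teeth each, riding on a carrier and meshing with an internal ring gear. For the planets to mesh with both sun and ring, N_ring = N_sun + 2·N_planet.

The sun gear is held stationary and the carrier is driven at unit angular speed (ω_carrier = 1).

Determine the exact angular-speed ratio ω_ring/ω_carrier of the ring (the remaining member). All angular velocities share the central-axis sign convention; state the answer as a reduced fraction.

30/23

N_ring = 21 + 2·24 = 69
21(ω_s−ω_c) = −69(ω_r−ω_c),  ω_s=0, ω_c=1
ω_r = 1 − (21/69)(0−1) = 30/23
ω_r/ω_c = 30/23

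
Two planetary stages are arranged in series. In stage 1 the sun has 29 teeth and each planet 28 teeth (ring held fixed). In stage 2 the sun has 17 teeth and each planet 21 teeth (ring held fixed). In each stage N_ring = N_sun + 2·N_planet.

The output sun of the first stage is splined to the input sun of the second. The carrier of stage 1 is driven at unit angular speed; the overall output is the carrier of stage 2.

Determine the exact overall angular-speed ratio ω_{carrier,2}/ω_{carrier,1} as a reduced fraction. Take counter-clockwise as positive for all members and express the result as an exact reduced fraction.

Stage 1: N_ring = 29 + 2·28 = 85
Stage 1: 29(ω_s−ω_c) = −85(ω_r−ω_c),  ω_r=0, ω_c=1
Stage 1: ω_s = 1 − (85/29)(0−1) = 114/29
  ⇒ ω_s¹/ω_c¹ = 114/29
Stage 2: N_ring = 17 + 2·21 = 59
Stage 2: 17(ω_s−ω_c) = −59(ω_r−ω_c),  ω_r=0, ω_s=1
Stage 2: 17(1−ω_c) = −59(0−ω_c)  ⇒  76ω_c = 17  ⇒  ω_c = 17/76
  ⇒ ω_c²/ω_s² = 17/76
Coupling ω_s² = ω_s¹ ⇒ overall = 114/29 × 17/76 = 51/58

51/58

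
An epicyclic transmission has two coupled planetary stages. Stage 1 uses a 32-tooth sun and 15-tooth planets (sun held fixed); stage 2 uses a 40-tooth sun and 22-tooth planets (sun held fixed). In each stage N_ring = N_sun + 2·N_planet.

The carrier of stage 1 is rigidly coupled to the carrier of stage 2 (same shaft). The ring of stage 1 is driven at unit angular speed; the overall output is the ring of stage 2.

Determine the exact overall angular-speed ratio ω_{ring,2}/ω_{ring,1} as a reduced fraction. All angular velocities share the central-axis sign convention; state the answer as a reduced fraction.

961/987

Stage 1: N_ring = 32 + 2·15 = 62
Stage 1: 32(ω_s−ω_c) = −62(ω_r−ω_c),  ω_s=0, ω_r=1
Stage 1: 32(0−ω_c) = −62(1−ω_c)  ⇒  94ω_c = 62  ⇒  ω_c = 31/47
  ⇒ ω_c¹/ω_r¹ = 31/47
Stage 2: N_ring = 40 + 2·22 = 84
Stage 2: 40(ω_s−ω_c) = −84(ω_r−ω_c),  ω_s=0, ω_c=1
Stage 2: ω_r = 1 − (40/84)(0−1) = 31/21
  ⇒ ω_r²/ω_c² = 31/21
Coupling ω_c² = ω_c¹ ⇒ overall = 31/47 × 31/21 = 961/987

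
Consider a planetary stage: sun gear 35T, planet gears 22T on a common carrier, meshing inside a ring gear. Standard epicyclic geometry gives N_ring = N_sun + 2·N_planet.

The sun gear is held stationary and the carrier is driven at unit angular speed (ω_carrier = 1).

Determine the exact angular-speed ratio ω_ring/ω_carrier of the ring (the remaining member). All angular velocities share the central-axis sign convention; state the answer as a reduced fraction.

114/79

N_ring = 35 + 2·22 = 79
35(ω_s−ω_c) = −79(ω_r−ω_c),  ω_s=0, ω_c=1
ω_r = 1 − (35/79)(0−1) = 114/79
ω_r/ω_c = 114/79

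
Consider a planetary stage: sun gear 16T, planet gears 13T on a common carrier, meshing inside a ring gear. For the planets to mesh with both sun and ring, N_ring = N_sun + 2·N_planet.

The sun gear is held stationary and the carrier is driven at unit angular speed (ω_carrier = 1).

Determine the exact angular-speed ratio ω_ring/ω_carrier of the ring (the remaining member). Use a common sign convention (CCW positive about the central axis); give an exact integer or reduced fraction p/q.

N_ring = 16 + 2·13 = 42
16(ω_s−ω_c) = −42(ω_r−ω_c),  ω_s=0, ω_c=1
ω_r = 1 − (16/42)(0−1) = 29/21
ω_r/ω_c = 29/21

29/21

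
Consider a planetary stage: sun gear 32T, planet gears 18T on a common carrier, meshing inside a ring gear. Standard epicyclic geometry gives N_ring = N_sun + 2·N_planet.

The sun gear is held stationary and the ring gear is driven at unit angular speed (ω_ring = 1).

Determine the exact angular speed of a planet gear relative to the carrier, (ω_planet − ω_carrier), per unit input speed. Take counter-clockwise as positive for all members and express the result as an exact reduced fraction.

272/225

N_ring = 32 + 2·18 = 68
32(ω_s−ω_c) = −68(ω_r−ω_c),  ω_s=0, ω_r=1
32(0−ω_c) = −68(1−ω_c)  ⇒  100ω_c = 68  ⇒  ω_c = 17/25
sun–planet: 32·(0−17/25) = −18·(ω_p−ω_c)  ⇒  ω_p−ω_c = −(32/18)·(-17/25) = 272/225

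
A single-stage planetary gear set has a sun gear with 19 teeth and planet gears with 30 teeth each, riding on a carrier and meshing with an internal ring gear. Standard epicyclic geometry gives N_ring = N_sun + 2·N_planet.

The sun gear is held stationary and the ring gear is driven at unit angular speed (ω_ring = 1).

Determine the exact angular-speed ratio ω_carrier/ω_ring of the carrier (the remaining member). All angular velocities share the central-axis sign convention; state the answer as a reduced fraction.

N_ring = 19 + 2·30 = 79
19(ω_s−ω_c) = −79(ω_r−ω_c),  ω_s=0, ω_r=1
19(0−ω_c) = −79(1−ω_c)  ⇒  98ω_c = 79  ⇒  ω_c = 79/98
ω_c/ω_r = 79/98

79/98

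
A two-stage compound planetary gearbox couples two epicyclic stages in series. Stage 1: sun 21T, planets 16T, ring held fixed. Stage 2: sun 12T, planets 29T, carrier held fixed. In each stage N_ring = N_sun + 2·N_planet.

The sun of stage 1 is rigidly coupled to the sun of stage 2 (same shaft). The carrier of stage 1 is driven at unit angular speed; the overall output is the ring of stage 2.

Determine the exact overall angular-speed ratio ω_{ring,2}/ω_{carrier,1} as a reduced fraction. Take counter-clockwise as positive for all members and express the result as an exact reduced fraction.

-148/245

Stage 1: N_ring = 21 + 2·16 = 53
Stage 1: 21(ω_s−ω_c) = −53(ω_r−ω_c),  ω_r=0, ω_c=1
Stage 1: ω_s = 1 − (53/21)(0−1) = 74/21
  ⇒ ω_s¹/ω_c¹ = 74/21
Stage 2: N_ring = 12 + 2·29 = 70
Stage 2: 12(ω_s−ω_c) = −70(ω_r−ω_c),  ω_c=0, ω_s=1
Stage 2: ω_r = 0 − (12/70)(1−0) = -6/35
  ⇒ ω_r²/ω_s² = -6/35
Coupling ω_s² = ω_s¹ ⇒ overall = 74/21 × -6/35 = -148/245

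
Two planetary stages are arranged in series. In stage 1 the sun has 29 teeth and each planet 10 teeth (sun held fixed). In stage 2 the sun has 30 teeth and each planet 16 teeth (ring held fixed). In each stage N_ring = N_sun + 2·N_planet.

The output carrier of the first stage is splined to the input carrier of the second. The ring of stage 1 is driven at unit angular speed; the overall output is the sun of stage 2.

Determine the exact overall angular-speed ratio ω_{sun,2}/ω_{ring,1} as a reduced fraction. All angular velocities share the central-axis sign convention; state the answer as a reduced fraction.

Stage 1: N_ring = 29 + 2·10 = 49
Stage 1: 29(ω_s−ω_c) = −49(ω_r−ω_c),  ω_s=0, ω_r=1
Stage 1: 29(0−ω_c) = −49(1−ω_c)  ⇒  78ω_c = 49  ⇒  ω_c = 49/78
  ⇒ ω_c¹/ω_r¹ = 49/78
Stage 2: N_ring = 30 + 2·16 = 62
Stage 2: 30(ω_s−ω_c) = −62(ω_r−ω_c),  ω_r=0, ω_c=1
Stage 2: ω_s = 1 − (62/30)(0−1) = 46/15
  ⇒ ω_s²/ω_c² = 46/15
Coupling ω_c² = ω_c¹ ⇒ overall = 49/78 × 46/15 = 1127/585

1127/585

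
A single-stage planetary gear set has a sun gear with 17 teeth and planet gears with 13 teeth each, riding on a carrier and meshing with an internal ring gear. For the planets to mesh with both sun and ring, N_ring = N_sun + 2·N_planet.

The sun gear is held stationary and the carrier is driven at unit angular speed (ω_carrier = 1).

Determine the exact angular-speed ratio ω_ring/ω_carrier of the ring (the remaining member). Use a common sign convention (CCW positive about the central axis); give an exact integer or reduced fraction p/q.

60/43

N_ring = 17 + 2·13 = 43
17(ω_s−ω_c) = −43(ω_r−ω_c),  ω_s=0, ω_c=1
ω_r = 1 − (17/43)(0−1) = 60/43
ω_r/ω_c = 60/43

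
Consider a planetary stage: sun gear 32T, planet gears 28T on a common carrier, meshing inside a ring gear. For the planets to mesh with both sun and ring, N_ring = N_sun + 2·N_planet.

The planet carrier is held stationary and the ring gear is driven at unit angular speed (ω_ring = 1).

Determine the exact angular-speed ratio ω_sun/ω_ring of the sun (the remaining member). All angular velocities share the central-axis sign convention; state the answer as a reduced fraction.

-11/4

N_ring = 32 + 2·28 = 88
32(ω_s−ω_c) = −88(ω_r−ω_c),  ω_c=0, ω_r=1
ω_s = 0 − (88/32)(1−0) = -11/4
ω_s/ω_r = -11/4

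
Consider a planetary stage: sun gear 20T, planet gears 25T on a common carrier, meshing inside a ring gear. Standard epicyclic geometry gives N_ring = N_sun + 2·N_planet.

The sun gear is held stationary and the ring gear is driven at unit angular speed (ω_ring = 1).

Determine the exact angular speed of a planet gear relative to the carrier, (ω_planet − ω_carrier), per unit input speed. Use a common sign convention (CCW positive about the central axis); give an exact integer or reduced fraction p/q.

N_ring = 20 + 2·25 = 70
20(ω_s−ω_c) = −70(ω_r−ω_c),  ω_s=0, ω_r=1
20(0−ω_c) = −70(1−ω_c)  ⇒  90ω_c = 70  ⇒  ω_c = 7/9
sun–planet: 20·(0−7/9) = −25·(ω_p−ω_c)  ⇒  ω_p−ω_c = −(20/25)·(-7/9) = 28/45

28/45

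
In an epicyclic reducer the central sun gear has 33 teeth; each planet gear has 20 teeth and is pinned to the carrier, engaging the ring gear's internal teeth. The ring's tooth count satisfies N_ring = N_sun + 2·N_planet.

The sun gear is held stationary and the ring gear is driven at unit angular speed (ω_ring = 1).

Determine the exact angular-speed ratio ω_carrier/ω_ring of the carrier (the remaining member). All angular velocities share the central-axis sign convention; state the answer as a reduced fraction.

N_ring = 33 + 2·20 = 73
33(ω_s−ω_c) = −73(ω_r−ω_c),  ω_s=0, ω_r=1
33(0−ω_c) = −73(1−ω_c)  ⇒  106ω_c = 73  ⇒  ω_c = 73/106
ω_c/ω_r = 73/106

73/106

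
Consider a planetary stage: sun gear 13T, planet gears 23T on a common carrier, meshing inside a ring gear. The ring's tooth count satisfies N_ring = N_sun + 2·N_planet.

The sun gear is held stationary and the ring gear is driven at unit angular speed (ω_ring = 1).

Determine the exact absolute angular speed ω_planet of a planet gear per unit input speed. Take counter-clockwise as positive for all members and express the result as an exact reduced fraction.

59/46

N_ring = 13 + 2·23 = 59
13(ω_s−ω_c) = −59(ω_r−ω_c),  ω_s=0, ω_r=1
13(0−ω_c) = −59(1−ω_c)  ⇒  72ω_c = 59  ⇒  ω_c = 59/72
sun–planet: 13·(0−59/72) = −23·(ω_p−ω_c)  ⇒  ω_p−ω_c = −(13/23)·(-59/72) = 767/1656
ω_p = 59/72 + 767/1656 = 59/46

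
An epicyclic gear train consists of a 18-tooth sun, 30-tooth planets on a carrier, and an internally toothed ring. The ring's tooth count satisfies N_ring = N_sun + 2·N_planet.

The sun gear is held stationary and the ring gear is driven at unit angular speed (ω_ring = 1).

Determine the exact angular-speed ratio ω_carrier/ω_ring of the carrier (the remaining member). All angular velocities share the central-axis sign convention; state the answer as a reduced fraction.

13/16

N_ring = 18 + 2·30 = 78
18(ω_s−ω_c) = −78(ω_r−ω_c),  ω_s=0, ω_r=1
18(0−ω_c) = −78(1−ω_c)  ⇒  96ω_c = 78  ⇒  ω_c = 13/16
ω_c/ω_r = 13/16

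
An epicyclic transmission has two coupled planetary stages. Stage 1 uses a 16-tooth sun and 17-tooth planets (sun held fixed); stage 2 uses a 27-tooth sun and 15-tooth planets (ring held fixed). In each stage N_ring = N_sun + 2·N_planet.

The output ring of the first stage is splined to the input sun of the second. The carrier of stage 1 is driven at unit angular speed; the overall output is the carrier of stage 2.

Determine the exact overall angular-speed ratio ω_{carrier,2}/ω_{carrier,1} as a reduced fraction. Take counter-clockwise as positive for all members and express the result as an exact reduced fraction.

297/700

Stage 1: N_ring = 16 + 2·17 = 50
Stage 1: 16(ω_s−ω_c) = −50(ω_r−ω_c),  ω_s=0, ω_c=1
Stage 1: ω_r = 1 − (16/50)(0−1) = 33/25
  ⇒ ω_r¹/ω_c¹ = 33/25
Stage 2: N_ring = 27 + 2·15 = 57
Stage 2: 27(ω_s−ω_c) = −57(ω_r−ω_c),  ω_r=0, ω_s=1
Stage 2: 27(1−ω_c) = −57(0−ω_c)  ⇒  84ω_c = 27  ⇒  ω_c = 9/28
  ⇒ ω_c²/ω_s² = 9/28
Coupling ω_s² = ω_r¹ ⇒ overall = 33/25 × 9/28 = 297/700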